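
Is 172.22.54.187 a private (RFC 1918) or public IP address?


RFC 1918 private ranges:
  10.0.0.0/8 (10.0.0.0 - 10.255.255.255)
  172.16.0.0/12 (172.16.0.0 - 172.31.255.255)
  192.168.0.0/16 (192.168.0.0 - 192.168.255.255)
Private (in 172.16.0.0/12)


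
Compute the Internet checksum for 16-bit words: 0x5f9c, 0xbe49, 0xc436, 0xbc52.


Sum all words (with carry folding):
+ 0x5f9c = 0x5f9c
+ 0xbe49 = 0x1de6
+ 0xc436 = 0xe21c
+ 0xbc52 = 0x9e6f
One's complement: ~0x9e6f
Checksum = 0x6190


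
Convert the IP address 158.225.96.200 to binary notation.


158 = 10011110
225 = 11100001
96 = 01100000
200 = 11001000
Binary: 10011110.11100001.01100000.11001000


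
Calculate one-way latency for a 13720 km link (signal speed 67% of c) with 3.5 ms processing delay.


Speed = 0.67 * 3e5 km/s = 201000 km/s
Propagation delay = 13720 / 201000 = 0.0683 s = 68.2587 ms
Processing delay = 3.5 ms
Total one-way latency = 71.7587 ms


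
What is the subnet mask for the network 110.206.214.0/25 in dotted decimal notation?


/25 means 25 network bits, 7 host bits
Binary: 11111111111111111111111110000000
Mask: 255.255.255.128


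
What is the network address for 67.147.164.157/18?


IP:   01000011.10010011.10100100.10011101
Mask: 11111111.11111111.11000000.00000000
AND operation:
Net:  01000011.10010011.10000000.00000000
Network: 67.147.128.0/18


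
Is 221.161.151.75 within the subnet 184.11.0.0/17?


Subnet network: 184.11.0.0
Test IP AND mask: 221.161.128.0
No, 221.161.151.75 is not in 184.11.0.0/17


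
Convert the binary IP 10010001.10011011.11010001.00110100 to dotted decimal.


10010001 = 145
10011011 = 155
11010001 = 209
00110100 = 52
IP: 145.155.209.52


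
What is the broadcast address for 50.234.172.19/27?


Network: 50.234.172.0/27
Host bits = 5
Set all host bits to 1:
Broadcast: 50.234.172.31


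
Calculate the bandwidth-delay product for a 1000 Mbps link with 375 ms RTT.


BDP = bandwidth * RTT
= 1000 Mbps * 375 ms
= 1000 * 1e6 * 375 / 1000 bits
= 375000000 bits
= 46875000 bytes
= 45776.3672 KB
BDP = 375000000 bits (46875000 bytes)


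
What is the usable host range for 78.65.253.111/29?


Network: 78.65.253.104
Broadcast: 78.65.253.111
First usable = network + 1
Last usable = broadcast - 1
Range: 78.65.253.105 to 78.65.253.110


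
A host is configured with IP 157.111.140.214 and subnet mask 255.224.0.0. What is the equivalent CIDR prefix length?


Binary: 11111111.11100000.00000000.00000000
Count leading 1s
Prefix: /11


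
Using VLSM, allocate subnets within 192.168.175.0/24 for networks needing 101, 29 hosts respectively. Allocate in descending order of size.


101 hosts -> /25 (126 usable): 192.168.175.0/25
29 hosts -> /27 (30 usable): 192.168.175.128/27
Allocation: 192.168.175.0/25 (101 hosts, 126 usable); 192.168.175.128/27 (29 hosts, 30 usable)


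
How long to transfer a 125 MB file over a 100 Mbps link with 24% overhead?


Effective throughput = 100 * (1 - 24/100) = 76 Mbps
File size in Mb = 125 * 8 = 1000 Mb
Time = 1000 / 76
Time = 13.1579 seconds


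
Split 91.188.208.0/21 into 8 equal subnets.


New prefix = 21 + 3 = 24
Each subnet has 256 addresses
  91.188.208.0/24
  91.188.209.0/24
  91.188.210.0/24
  91.188.211.0/24
  91.188.212.0/24
  91.188.213.0/24
  91.188.214.0/24
  91.188.215.0/24
Subnets: 91.188.208.0/24, 91.188.209.0/24, 91.188.210.0/24, 91.188.211.0/24, 91.188.212.0/24, 91.188.213.0/24, 91.188.214.0/24, 91.188.215.0/24


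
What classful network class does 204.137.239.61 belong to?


First octet: 204
Binary: 11001100
110xxxxx -> Class C (192-223)
Class C, default mask 255.255.255.0 (/24)


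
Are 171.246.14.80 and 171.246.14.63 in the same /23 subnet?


Mask: 255.255.254.0
171.246.14.80 AND mask = 171.246.14.0
171.246.14.63 AND mask = 171.246.14.0
Yes, same subnet (171.246.14.0)


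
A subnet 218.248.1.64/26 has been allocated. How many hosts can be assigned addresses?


Host bits = 32 - 26 = 6
Total addresses = 2^6 = 64
Usable = total - 2 (network and broadcast)
Usable hosts: 62


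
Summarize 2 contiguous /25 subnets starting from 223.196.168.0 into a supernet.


Original prefix: /25
Number of subnets: 2 = 2^1
New prefix = 25 - 1 = 24
Supernet: 223.196.168.0/24


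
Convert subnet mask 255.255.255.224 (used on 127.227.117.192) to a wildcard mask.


Subnet mask: 255.255.255.224
Wildcard = 255.255.255.255 - subnet mask
255 - 255 = 0
255 - 255 = 0
255 - 255 = 0
255 - 224 = 31
Wildcard: 0.0.0.31


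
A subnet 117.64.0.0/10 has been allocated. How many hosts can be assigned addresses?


Host bits = 32 - 10 = 22
Total addresses = 2^22 = 4194304
Usable = total - 2 (network and broadcast)
Usable hosts: 4194302


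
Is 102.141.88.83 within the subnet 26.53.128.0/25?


Subnet network: 26.53.128.0
Test IP AND mask: 102.141.88.0
No, 102.141.88.83 is not in 26.53.128.0/25


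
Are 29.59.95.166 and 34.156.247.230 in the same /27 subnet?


Mask: 255.255.255.224
29.59.95.166 AND mask = 29.59.95.160
34.156.247.230 AND mask = 34.156.247.224
No, different subnets (29.59.95.160 vs 34.156.247.224)


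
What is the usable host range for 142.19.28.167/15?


Network: 142.18.0.0
Broadcast: 142.19.255.255
First usable = network + 1
Last usable = broadcast - 1
Range: 142.18.0.1 to 142.19.255.254


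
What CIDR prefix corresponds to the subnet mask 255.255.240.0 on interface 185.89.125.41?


Binary: 11111111.11111111.11110000.00000000
Count leading 1s
Prefix: /20


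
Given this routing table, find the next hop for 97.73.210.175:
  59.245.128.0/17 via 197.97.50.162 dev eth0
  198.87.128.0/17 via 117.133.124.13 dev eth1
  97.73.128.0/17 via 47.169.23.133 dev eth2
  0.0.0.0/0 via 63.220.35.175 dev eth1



Longest prefix match for 97.73.210.175:
  /17 59.245.128.0: no
  /17 198.87.128.0: no
  /17 97.73.128.0: MATCH
  /0 0.0.0.0: MATCH
Selected: next-hop 47.169.23.133 via eth2 (matched /17)


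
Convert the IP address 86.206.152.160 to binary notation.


86 = 01010110
206 = 11001110
152 = 10011000
160 = 10100000
Binary: 01010110.11001110.10011000.10100000


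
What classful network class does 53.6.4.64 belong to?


First octet: 53
Binary: 00110101
0xxxxxxx -> Class A (1-126)
Class A, default mask 255.0.0.0 (/8)


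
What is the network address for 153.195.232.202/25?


IP:   10011001.11000011.11101000.11001010
Mask: 11111111.11111111.11111111.10000000
AND operation:
Net:  10011001.11000011.11101000.10000000
Network: 153.195.232.128/25


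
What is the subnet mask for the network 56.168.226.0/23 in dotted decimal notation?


/23 means 23 network bits, 9 host bits
Binary: 11111111111111111111111000000000
Mask: 255.255.254.0


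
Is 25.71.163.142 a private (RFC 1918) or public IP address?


RFC 1918 private ranges:
  10.0.0.0/8 (10.0.0.0 - 10.255.255.255)
  172.16.0.0/12 (172.16.0.0 - 172.31.255.255)
  192.168.0.0/16 (192.168.0.0 - 192.168.255.255)
Public (not in any RFC 1918 range)


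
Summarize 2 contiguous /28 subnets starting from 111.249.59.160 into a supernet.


Original prefix: /28
Number of subnets: 2 = 2^1
New prefix = 28 - 1 = 27
Supernet: 111.249.59.160/27


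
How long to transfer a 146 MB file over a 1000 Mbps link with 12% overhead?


Effective throughput = 1000 * (1 - 12/100) = 880 Mbps
File size in Mb = 146 * 8 = 1168 Mb
Time = 1168 / 880
Time = 1.3273 seconds


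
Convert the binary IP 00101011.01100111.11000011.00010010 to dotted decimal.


00101011 = 43
01100111 = 103
11000011 = 195
00010010 = 18
IP: 43.103.195.18


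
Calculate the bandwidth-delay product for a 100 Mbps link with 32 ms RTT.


BDP = bandwidth * RTT
= 100 Mbps * 32 ms
= 100 * 1e6 * 32 / 1000 bits
= 3200000 bits
= 400000 bytes
= 390.625 KB
BDP = 3200000 bits (400000 bytes)


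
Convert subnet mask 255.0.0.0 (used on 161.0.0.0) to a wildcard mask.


Subnet mask: 255.0.0.0
Wildcard = 255.255.255.255 - subnet mask
255 - 255 = 0
255 - 0 = 255
255 - 0 = 255
255 - 0 = 255
Wildcard: 0.255.255.255


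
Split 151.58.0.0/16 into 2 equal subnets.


New prefix = 16 + 1 = 17
Each subnet has 32768 addresses
  151.58.0.0/17
  151.58.128.0/17
Subnets: 151.58.0.0/17, 151.58.128.0/17


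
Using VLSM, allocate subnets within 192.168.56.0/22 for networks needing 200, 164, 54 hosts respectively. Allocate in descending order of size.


200 hosts -> /24 (254 usable): 192.168.56.0/24
164 hosts -> /24 (254 usable): 192.168.57.0/24
54 hosts -> /26 (62 usable): 192.168.58.0/26
Allocation: 192.168.56.0/24 (200 hosts, 254 usable); 192.168.57.0/24 (164 hosts, 254 usable); 192.168.58.0/26 (54 hosts, 62 usable)


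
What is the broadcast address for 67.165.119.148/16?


Network: 67.165.0.0/16
Host bits = 16
Set all host bits to 1:
Broadcast: 67.165.255.255


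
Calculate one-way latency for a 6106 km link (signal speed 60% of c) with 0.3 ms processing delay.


Speed = 0.6 * 3e5 km/s = 180000 km/s
Propagation delay = 6106 / 180000 = 0.0339 s = 33.9222 ms
Processing delay = 0.3 ms
Total one-way latency = 34.2222 ms


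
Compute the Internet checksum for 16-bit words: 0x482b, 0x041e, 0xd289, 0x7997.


Sum all words (with carry folding):
+ 0x482b = 0x482b
+ 0x041e = 0x4c49
+ 0xd289 = 0x1ed3
+ 0x7997 = 0x986a
One's complement: ~0x986a
Checksum = 0x6795


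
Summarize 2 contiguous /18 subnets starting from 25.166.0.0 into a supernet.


Original prefix: /18
Number of subnets: 2 = 2^1
New prefix = 18 - 1 = 17
Supernet: 25.166.0.0/17


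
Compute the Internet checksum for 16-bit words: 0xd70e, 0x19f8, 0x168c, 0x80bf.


Sum all words (with carry folding):
+ 0xd70e = 0xd70e
+ 0x19f8 = 0xf106
+ 0x168c = 0x0793
+ 0x80bf = 0x8852
One's complement: ~0x8852
Checksum = 0x77ad


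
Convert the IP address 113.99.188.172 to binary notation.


113 = 01110001
99 = 01100011
188 = 10111100
172 = 10101100
Binary: 01110001.01100011.10111100.10101100


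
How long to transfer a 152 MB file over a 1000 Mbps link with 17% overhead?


Effective throughput = 1000 * (1 - 17/100) = 830 Mbps
File size in Mb = 152 * 8 = 1216 Mb
Time = 1216 / 830
Time = 1.4651 seconds


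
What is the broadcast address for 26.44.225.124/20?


Network: 26.44.224.0/20
Host bits = 12
Set all host bits to 1:
Broadcast: 26.44.239.255


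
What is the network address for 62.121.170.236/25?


IP:   00111110.01111001.10101010.11101100
Mask: 11111111.11111111.11111111.10000000
AND operation:
Net:  00111110.01111001.10101010.10000000
Network: 62.121.170.128/25


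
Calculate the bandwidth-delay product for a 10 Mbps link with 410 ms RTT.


BDP = bandwidth * RTT
= 10 Mbps * 410 ms
= 10 * 1e6 * 410 / 1000 bits
= 4100000 bits
= 512500 bytes
= 500.4883 KB
BDP = 4100000 bits (512500 bytes)


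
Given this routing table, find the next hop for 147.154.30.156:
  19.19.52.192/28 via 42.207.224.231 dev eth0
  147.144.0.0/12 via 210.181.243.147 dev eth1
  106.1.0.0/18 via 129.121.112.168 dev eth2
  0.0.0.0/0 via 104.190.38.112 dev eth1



Longest prefix match for 147.154.30.156:
  /28 19.19.52.192: no
  /12 147.144.0.0: MATCH
  /18 106.1.0.0: no
  /0 0.0.0.0: MATCH
Selected: next-hop 210.181.243.147 via eth1 (matched /12)


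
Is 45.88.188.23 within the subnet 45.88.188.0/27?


Subnet network: 45.88.188.0
Test IP AND mask: 45.88.188.0
Yes, 45.88.188.23 is in 45.88.188.0/27


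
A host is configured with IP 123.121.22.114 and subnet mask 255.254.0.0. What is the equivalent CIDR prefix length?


Binary: 11111111.11111110.00000000.00000000
Count leading 1s
Prefix: /15


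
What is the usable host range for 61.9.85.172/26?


Network: 61.9.85.128
Broadcast: 61.9.85.191
First usable = network + 1
Last usable = broadcast - 1
Range: 61.9.85.129 to 61.9.85.190


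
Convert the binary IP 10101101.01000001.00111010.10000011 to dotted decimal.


10101101 = 173
01000001 = 65
00111010 = 58
10000011 = 131
IP: 173.65.58.131


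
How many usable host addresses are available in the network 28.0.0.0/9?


Host bits = 32 - 9 = 23
Total addresses = 2^23 = 8388608
Usable = total - 2 (network and broadcast)
Usable hosts: 8388606


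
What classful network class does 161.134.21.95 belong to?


First octet: 161
Binary: 10100001
10xxxxxx -> Class B (128-191)
Class B, default mask 255.255.0.0 (/16)


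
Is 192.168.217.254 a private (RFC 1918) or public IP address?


RFC 1918 private ranges:
  10.0.0.0/8 (10.0.0.0 - 10.255.255.255)
  172.16.0.0/12 (172.16.0.0 - 172.31.255.255)
  192.168.0.0/16 (192.168.0.0 - 192.168.255.255)
Private (in 192.168.0.0/16)


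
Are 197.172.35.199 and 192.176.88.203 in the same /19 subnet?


Mask: 255.255.224.0
197.172.35.199 AND mask = 197.172.32.0
192.176.88.203 AND mask = 192.176.64.0
No, different subnets (197.172.32.0 vs 192.176.64.0)


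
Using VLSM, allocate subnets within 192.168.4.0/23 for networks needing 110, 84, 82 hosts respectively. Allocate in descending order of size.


110 hosts -> /25 (126 usable): 192.168.4.0/25
84 hosts -> /25 (126 usable): 192.168.4.128/25
82 hosts -> /25 (126 usable): 192.168.5.0/25
Allocation: 192.168.4.0/25 (110 hosts, 126 usable); 192.168.4.128/25 (84 hosts, 126 usable); 192.168.5.0/25 (82 hosts, 126 usable)


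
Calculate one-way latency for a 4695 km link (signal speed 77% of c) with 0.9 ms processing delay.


Speed = 0.77 * 3e5 km/s = 231000 km/s
Propagation delay = 4695 / 231000 = 0.0203 s = 20.3247 ms
Processing delay = 0.9 ms
Total one-way latency = 21.2247 ms


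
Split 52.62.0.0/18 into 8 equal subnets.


New prefix = 18 + 3 = 21
Each subnet has 2048 addresses
  52.62.0.0/21
  52.62.8.0/21
  52.62.16.0/21
  52.62.24.0/21
  52.62.32.0/21
  52.62.40.0/21
  52.62.48.0/21
  52.62.56.0/21
Subnets: 52.62.0.0/21, 52.62.8.0/21, 52.62.16.0/21, 52.62.24.0/21, 52.62.32.0/21, 52.62.40.0/21, 52.62.48.0/21, 52.62.56.0/21


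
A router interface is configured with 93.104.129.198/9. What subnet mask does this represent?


/9 means 9 network bits, 23 host bits
Binary: 11111111100000000000000000000000
Mask: 255.128.0.0


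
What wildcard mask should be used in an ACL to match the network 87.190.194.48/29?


Subnet mask: 255.255.255.248
Wildcard = 255.255.255.255 - subnet mask
255 - 255 = 0
255 - 255 = 0
255 - 255 = 0
255 - 248 = 7
Wildcard: 0.0.0.7


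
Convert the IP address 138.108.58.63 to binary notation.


138 = 10001010
108 = 01101100
58 = 00111010
63 = 00111111
Binary: 10001010.01101100.00111010.00111111


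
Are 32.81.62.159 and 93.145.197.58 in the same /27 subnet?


Mask: 255.255.255.224
32.81.62.159 AND mask = 32.81.62.128
93.145.197.58 AND mask = 93.145.197.32
No, different subnets (32.81.62.128 vs 93.145.197.32)


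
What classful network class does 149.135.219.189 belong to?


First octet: 149
Binary: 10010101
10xxxxxx -> Class B (128-191)
Class B, default mask 255.255.0.0 (/16)


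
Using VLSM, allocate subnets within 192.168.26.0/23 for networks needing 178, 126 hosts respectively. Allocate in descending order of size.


178 hosts -> /24 (254 usable): 192.168.26.0/24
126 hosts -> /25 (126 usable): 192.168.27.0/25
Allocation: 192.168.26.0/24 (178 hosts, 254 usable); 192.168.27.0/25 (126 hosts, 126 usable)


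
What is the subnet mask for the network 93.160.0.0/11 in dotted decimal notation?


/11 means 11 network bits, 21 host bits
Binary: 11111111111000000000000000000000
Mask: 255.224.0.0


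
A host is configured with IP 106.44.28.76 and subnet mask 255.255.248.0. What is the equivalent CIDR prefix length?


Binary: 11111111.11111111.11111000.00000000
Count leading 1s
Prefix: /21


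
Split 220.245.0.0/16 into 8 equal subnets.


New prefix = 16 + 3 = 19
Each subnet has 8192 addresses
  220.245.0.0/19
  220.245.32.0/19
  220.245.64.0/19
  220.245.96.0/19
  220.245.128.0/19
  220.245.160.0/19
  220.245.192.0/19
  220.245.224.0/19
Subnets: 220.245.0.0/19, 220.245.32.0/19, 220.245.64.0/19, 220.245.96.0/19, 220.245.128.0/19, 220.245.160.0/19, 220.245.192.0/19, 220.245.224.0/19


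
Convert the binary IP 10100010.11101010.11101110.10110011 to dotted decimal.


10100010 = 162
11101010 = 234
11101110 = 238
10110011 = 179
IP: 162.234.238.179


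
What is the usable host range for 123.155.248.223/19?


Network: 123.155.224.0
Broadcast: 123.155.255.255
First usable = network + 1
Last usable = broadcast - 1
Range: 123.155.224.1 to 123.155.255.254


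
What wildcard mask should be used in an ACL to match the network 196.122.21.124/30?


Subnet mask: 255.255.255.252
Wildcard = 255.255.255.255 - subnet mask
255 - 255 = 0
255 - 255 = 0
255 - 255 = 0
255 - 252 = 3
Wildcard: 0.0.0.3


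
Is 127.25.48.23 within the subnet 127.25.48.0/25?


Subnet network: 127.25.48.0
Test IP AND mask: 127.25.48.0
Yes, 127.25.48.23 is in 127.25.48.0/25


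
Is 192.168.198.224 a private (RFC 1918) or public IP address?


RFC 1918 private ranges:
  10.0.0.0/8 (10.0.0.0 - 10.255.255.255)
  172.16.0.0/12 (172.16.0.0 - 172.31.255.255)
  192.168.0.0/16 (192.168.0.0 - 192.168.255.255)
Private (in 192.168.0.0/16)


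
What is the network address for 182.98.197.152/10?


IP:   10110110.01100010.11000101.10011000
Mask: 11111111.11000000.00000000.00000000
AND operation:
Net:  10110110.01000000.00000000.00000000
Network: 182.64.0.0/10


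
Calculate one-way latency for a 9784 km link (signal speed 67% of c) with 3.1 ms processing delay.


Speed = 0.67 * 3e5 km/s = 201000 km/s
Propagation delay = 9784 / 201000 = 0.0487 s = 48.6766 ms
Processing delay = 3.1 ms
Total one-way latency = 51.7766 ms


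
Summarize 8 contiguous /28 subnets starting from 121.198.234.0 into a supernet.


Original prefix: /28
Number of subnets: 8 = 2^3
New prefix = 28 - 3 = 25
Supernet: 121.198.234.0/25


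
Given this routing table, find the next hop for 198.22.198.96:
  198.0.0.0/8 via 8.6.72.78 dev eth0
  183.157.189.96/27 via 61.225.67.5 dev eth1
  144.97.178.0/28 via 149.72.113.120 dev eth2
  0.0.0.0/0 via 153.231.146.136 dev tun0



Longest prefix match for 198.22.198.96:
  /8 198.0.0.0: MATCH
  /27 183.157.189.96: no
  /28 144.97.178.0: no
  /0 0.0.0.0: MATCH
Selected: next-hop 8.6.72.78 via eth0 (matched /8)


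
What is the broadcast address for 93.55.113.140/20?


Network: 93.55.112.0/20
Host bits = 12
Set all host bits to 1:
Broadcast: 93.55.127.255


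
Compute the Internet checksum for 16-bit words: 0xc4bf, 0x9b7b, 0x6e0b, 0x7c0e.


Sum all words (with carry folding):
+ 0xc4bf = 0xc4bf
+ 0x9b7b = 0x603b
+ 0x6e0b = 0xce46
+ 0x7c0e = 0x4a55
One's complement: ~0x4a55
Checksum = 0xb5aa


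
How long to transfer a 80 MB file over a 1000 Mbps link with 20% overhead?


Effective throughput = 1000 * (1 - 20/100) = 800 Mbps
File size in Mb = 80 * 8 = 640 Mb
Time = 640 / 800
Time = 0.8 seconds


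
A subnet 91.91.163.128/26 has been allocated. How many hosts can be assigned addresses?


Host bits = 32 - 26 = 6
Total addresses = 2^6 = 64
Usable = total - 2 (network and broadcast)
Usable hosts: 62


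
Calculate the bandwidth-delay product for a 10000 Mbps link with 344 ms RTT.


BDP = bandwidth * RTT
= 10000 Mbps * 344 ms
= 10000 * 1e6 * 344 / 1000 bits
= 3440000000 bits
= 430000000 bytes
= 419921.875 KB
BDP = 3440000000 bits (430000000 bytes)


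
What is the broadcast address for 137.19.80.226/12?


Network: 137.16.0.0/12
Host bits = 20
Set all host bits to 1:
Broadcast: 137.31.255.255


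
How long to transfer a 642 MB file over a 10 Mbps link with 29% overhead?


Effective throughput = 10 * (1 - 29/100) = 7.1 Mbps
File size in Mb = 642 * 8 = 5136 Mb
Time = 5136 / 7.1
Time = 723.3803 seconds


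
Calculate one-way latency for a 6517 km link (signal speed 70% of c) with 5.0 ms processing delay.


Speed = 0.7 * 3e5 km/s = 210000 km/s
Propagation delay = 6517 / 210000 = 0.031 s = 31.0333 ms
Processing delay = 5.0 ms
Total one-way latency = 36.0333 ms


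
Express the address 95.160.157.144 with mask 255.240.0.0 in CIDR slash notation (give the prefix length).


Binary: 11111111.11110000.00000000.00000000
Count leading 1s
Prefix: /12


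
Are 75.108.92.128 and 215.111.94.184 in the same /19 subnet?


Mask: 255.255.224.0
75.108.92.128 AND mask = 75.108.64.0
215.111.94.184 AND mask = 215.111.64.0
No, different subnets (75.108.64.0 vs 215.111.64.0)


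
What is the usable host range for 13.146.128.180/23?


Network: 13.146.128.0
Broadcast: 13.146.129.255
First usable = network + 1
Last usable = broadcast - 1
Range: 13.146.128.1 to 13.146.129.254


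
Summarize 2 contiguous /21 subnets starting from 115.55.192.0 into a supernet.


Original prefix: /21
Number of subnets: 2 = 2^1
New prefix = 21 - 1 = 20
Supernet: 115.55.192.0/20


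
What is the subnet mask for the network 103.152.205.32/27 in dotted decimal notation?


/27 means 27 network bits, 5 host bits
Binary: 11111111111111111111111111100000
Mask: 255.255.255.224


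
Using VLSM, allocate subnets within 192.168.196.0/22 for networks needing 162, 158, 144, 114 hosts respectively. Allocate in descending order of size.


162 hosts -> /24 (254 usable): 192.168.196.0/24
158 hosts -> /24 (254 usable): 192.168.197.0/24
144 hosts -> /24 (254 usable): 192.168.198.0/24
114 hosts -> /25 (126 usable): 192.168.199.0/25
Allocation: 192.168.196.0/24 (162 hosts, 254 usable); 192.168.197.0/24 (158 hosts, 254 usable); 192.168.198.0/24 (144 hosts, 254 usable); 192.168.199.0/25 (114 hosts, 126 usable)


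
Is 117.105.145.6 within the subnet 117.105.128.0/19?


Subnet network: 117.105.128.0
Test IP AND mask: 117.105.128.0
Yes, 117.105.145.6 is in 117.105.128.0/19


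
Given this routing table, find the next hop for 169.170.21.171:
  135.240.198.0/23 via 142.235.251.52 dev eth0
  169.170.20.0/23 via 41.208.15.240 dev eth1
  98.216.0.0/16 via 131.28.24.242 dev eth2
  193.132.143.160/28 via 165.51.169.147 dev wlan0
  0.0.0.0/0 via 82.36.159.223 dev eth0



Longest prefix match for 169.170.21.171:
  /23 135.240.198.0: no
  /23 169.170.20.0: MATCH
  /16 98.216.0.0: no
  /28 193.132.143.160: no
  /0 0.0.0.0: MATCH
Selected: next-hop 41.208.15.240 via eth1 (matched /23)


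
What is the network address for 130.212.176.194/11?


IP:   10000010.11010100.10110000.11000010
Mask: 11111111.11100000.00000000.00000000
AND operation:
Net:  10000010.11000000.00000000.00000000
Network: 130.192.0.0/11


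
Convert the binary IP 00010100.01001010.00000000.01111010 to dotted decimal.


00010100 = 20
01001010 = 74
00000000 = 0
01111010 = 122
IP: 20.74.0.122


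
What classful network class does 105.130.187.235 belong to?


First octet: 105
Binary: 01101001
0xxxxxxx -> Class A (1-126)
Class A, default mask 255.0.0.0 (/8)


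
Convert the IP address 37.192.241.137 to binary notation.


37 = 00100101
192 = 11000000
241 = 11110001
137 = 10001001
Binary: 00100101.11000000.11110001.10001001


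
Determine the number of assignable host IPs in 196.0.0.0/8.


Host bits = 32 - 8 = 24
Total addresses = 2^24 = 16777216
Usable = total - 2 (network and broadcast)
Usable hosts: 16777214


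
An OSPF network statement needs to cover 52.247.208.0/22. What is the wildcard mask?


Subnet mask: 255.255.252.0
Wildcard = 255.255.255.255 - subnet mask
255 - 255 = 0
255 - 255 = 0
255 - 252 = 3
255 - 0 = 255
Wildcard: 0.0.3.255


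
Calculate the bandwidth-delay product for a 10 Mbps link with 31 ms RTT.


BDP = bandwidth * RTT
= 10 Mbps * 31 ms
= 10 * 1e6 * 31 / 1000 bits
= 310000 bits
= 38750 bytes
= 37.8418 KB
BDP = 310000 bits (38750 bytes)


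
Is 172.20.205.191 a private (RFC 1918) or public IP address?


RFC 1918 private ranges:
  10.0.0.0/8 (10.0.0.0 - 10.255.255.255)
  172.16.0.0/12 (172.16.0.0 - 172.31.255.255)
  192.168.0.0/16 (192.168.0.0 - 192.168.255.255)
Private (in 172.16.0.0/12)


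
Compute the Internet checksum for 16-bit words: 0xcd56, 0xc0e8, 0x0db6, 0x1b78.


Sum all words (with carry folding):
+ 0xcd56 = 0xcd56
+ 0xc0e8 = 0x8e3f
+ 0x0db6 = 0x9bf5
+ 0x1b78 = 0xb76d
One's complement: ~0xb76d
Checksum = 0x4892


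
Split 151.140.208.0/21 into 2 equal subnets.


New prefix = 21 + 1 = 22
Each subnet has 1024 addresses
  151.140.208.0/22
  151.140.212.0/22
Subnets: 151.140.208.0/22, 151.140.212.0/22


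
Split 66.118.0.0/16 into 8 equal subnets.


New prefix = 16 + 3 = 19
Each subnet has 8192 addresses
  66.118.0.0/19
  66.118.32.0/19
  66.118.64.0/19
  66.118.96.0/19
  66.118.128.0/19
  66.118.160.0/19
  66.118.192.0/19
  66.118.224.0/19
Subnets: 66.118.0.0/19, 66.118.32.0/19, 66.118.64.0/19, 66.118.96.0/19, 66.118.128.0/19, 66.118.160.0/19, 66.118.192.0/19, 66.118.224.0/19


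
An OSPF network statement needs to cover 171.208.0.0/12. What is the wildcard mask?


Subnet mask: 255.240.0.0
Wildcard = 255.255.255.255 - subnet mask
255 - 255 = 0
255 - 240 = 15
255 - 0 = 255
255 - 0 = 255
Wildcard: 0.15.255.255


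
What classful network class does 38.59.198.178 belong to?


First octet: 38
Binary: 00100110
0xxxxxxx -> Class A (1-126)
Class A, default mask 255.0.0.0 (/8)


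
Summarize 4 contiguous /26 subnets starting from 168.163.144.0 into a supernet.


Original prefix: /26
Number of subnets: 4 = 2^2
New prefix = 26 - 2 = 24
Supernet: 168.163.144.0/24


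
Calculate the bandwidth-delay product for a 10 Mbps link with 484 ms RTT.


BDP = bandwidth * RTT
= 10 Mbps * 484 ms
= 10 * 1e6 * 484 / 1000 bits
= 4840000 bits
= 605000 bytes
= 590.8203 KB
BDP = 4840000 bits (605000 bytes)


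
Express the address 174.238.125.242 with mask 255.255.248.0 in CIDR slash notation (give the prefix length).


Binary: 11111111.11111111.11111000.00000000
Count leading 1s
Prefix: /21


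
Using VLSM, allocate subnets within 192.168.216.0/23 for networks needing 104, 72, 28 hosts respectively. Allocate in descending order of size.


104 hosts -> /25 (126 usable): 192.168.216.0/25
72 hosts -> /25 (126 usable): 192.168.216.128/25
28 hosts -> /27 (30 usable): 192.168.217.0/27
Allocation: 192.168.216.0/25 (104 hosts, 126 usable); 192.168.216.128/25 (72 hosts, 126 usable); 192.168.217.0/27 (28 hosts, 30 usable)


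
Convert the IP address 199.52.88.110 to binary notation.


199 = 11000111
52 = 00110100
88 = 01011000
110 = 01101110
Binary: 11000111.00110100.01011000.01101110


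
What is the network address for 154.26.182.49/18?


IP:   10011010.00011010.10110110.00110001
Mask: 11111111.11111111.11000000.00000000
AND operation:
Net:  10011010.00011010.10000000.00000000
Network: 154.26.128.0/18


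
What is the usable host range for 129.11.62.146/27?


Network: 129.11.62.128
Broadcast: 129.11.62.159
First usable = network + 1
Last usable = broadcast - 1
Range: 129.11.62.129 to 129.11.62.158


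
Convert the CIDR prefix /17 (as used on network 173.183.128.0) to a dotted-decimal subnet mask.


/17 means 17 network bits, 15 host bits
Binary: 11111111111111111000000000000000
Mask: 255.255.128.0


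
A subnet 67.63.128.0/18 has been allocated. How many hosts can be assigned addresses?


Host bits = 32 - 18 = 14
Total addresses = 2^14 = 16384
Usable = total - 2 (network and broadcast)
Usable hosts: 16382


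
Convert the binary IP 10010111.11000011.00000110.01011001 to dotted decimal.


10010111 = 151
11000011 = 195
00000110 = 6
01011001 = 89
IP: 151.195.6.89


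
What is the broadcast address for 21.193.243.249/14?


Network: 21.192.0.0/14
Host bits = 18
Set all host bits to 1:
Broadcast: 21.195.255.255


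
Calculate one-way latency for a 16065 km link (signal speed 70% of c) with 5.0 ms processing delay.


Speed = 0.7 * 3e5 km/s = 210000 km/s
Propagation delay = 16065 / 210000 = 0.0765 s = 76.5 ms
Processing delay = 5.0 ms
Total one-way latency = 81.5 ms


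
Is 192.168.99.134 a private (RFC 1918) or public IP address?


RFC 1918 private ranges:
  10.0.0.0/8 (10.0.0.0 - 10.255.255.255)
  172.16.0.0/12 (172.16.0.0 - 172.31.255.255)
  192.168.0.0/16 (192.168.0.0 - 192.168.255.255)
Private (in 192.168.0.0/16)


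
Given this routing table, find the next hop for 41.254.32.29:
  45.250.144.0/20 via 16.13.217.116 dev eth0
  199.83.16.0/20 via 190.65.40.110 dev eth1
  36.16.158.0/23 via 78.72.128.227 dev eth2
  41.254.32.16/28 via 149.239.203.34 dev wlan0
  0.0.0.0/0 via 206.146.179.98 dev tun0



Longest prefix match for 41.254.32.29:
  /20 45.250.144.0: no
  /20 199.83.16.0: no
  /23 36.16.158.0: no
  /28 41.254.32.16: MATCH
  /0 0.0.0.0: MATCH
Selected: next-hop 149.239.203.34 via wlan0 (matched /28)


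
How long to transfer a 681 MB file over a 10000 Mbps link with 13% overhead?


Effective throughput = 10000 * (1 - 13/100) = 8700 Mbps
File size in Mb = 681 * 8 = 5448 Mb
Time = 5448 / 8700
Time = 0.6262 seconds


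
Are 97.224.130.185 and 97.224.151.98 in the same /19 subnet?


Mask: 255.255.224.0
97.224.130.185 AND mask = 97.224.128.0
97.224.151.98 AND mask = 97.224.128.0
Yes, same subnet (97.224.128.0)


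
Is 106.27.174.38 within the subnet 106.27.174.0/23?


Subnet network: 106.27.174.0
Test IP AND mask: 106.27.174.0
Yes, 106.27.174.38 is in 106.27.174.0/23


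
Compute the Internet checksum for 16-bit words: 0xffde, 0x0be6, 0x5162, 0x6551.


Sum all words (with carry folding):
+ 0xffde = 0xffde
+ 0x0be6 = 0x0bc5
+ 0x5162 = 0x5d27
+ 0x6551 = 0xc278
One's complement: ~0xc278
Checksum = 0x3d87


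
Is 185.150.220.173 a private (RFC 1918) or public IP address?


RFC 1918 private ranges:
  10.0.0.0/8 (10.0.0.0 - 10.255.255.255)
  172.16.0.0/12 (172.16.0.0 - 172.31.255.255)
  192.168.0.0/16 (192.168.0.0 - 192.168.255.255)
Public (not in any RFC 1918 range)


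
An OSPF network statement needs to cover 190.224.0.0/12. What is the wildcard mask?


Subnet mask: 255.240.0.0
Wildcard = 255.255.255.255 - subnet mask
255 - 255 = 0
255 - 240 = 15
255 - 0 = 255
255 - 0 = 255
Wildcard: 0.15.255.255


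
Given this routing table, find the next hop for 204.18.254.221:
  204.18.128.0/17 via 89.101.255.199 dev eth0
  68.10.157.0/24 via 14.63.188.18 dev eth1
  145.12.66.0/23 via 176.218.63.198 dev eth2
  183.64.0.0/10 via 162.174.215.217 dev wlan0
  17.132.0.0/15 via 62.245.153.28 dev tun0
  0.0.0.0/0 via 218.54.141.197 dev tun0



Longest prefix match for 204.18.254.221:
  /17 204.18.128.0: MATCH
  /24 68.10.157.0: no
  /23 145.12.66.0: no
  /10 183.64.0.0: no
  /15 17.132.0.0: no
  /0 0.0.0.0: MATCH
Selected: next-hop 89.101.255.199 via eth0 (matched /17)


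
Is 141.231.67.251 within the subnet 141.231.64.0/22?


Subnet network: 141.231.64.0
Test IP AND mask: 141.231.64.0
Yes, 141.231.67.251 is in 141.231.64.0/22


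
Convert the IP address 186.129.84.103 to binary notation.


186 = 10111010
129 = 10000001
84 = 01010100
103 = 01100111
Binary: 10111010.10000001.01010100.01100111


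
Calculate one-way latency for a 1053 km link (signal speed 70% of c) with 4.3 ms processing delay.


Speed = 0.7 * 3e5 km/s = 210000 km/s
Propagation delay = 1053 / 210000 = 0.005 s = 5.0143 ms
Processing delay = 4.3 ms
Total one-way latency = 9.3143 ms


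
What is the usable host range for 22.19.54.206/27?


Network: 22.19.54.192
Broadcast: 22.19.54.223
First usable = network + 1
Last usable = broadcast - 1
Range: 22.19.54.193 to 22.19.54.222


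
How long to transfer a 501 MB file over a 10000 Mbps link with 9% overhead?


Effective throughput = 10000 * (1 - 9/100) = 9100 Mbps
File size in Mb = 501 * 8 = 4008 Mb
Time = 4008 / 9100
Time = 0.4404 seconds


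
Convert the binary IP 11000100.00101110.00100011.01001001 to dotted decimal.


11000100 = 196
00101110 = 46
00100011 = 35
01001001 = 73
IP: 196.46.35.73


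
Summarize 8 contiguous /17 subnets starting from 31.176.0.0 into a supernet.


Original prefix: /17
Number of subnets: 8 = 2^3
New prefix = 17 - 3 = 14
Supernet: 31.176.0.0/14


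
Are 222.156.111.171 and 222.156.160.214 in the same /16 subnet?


Mask: 255.255.0.0
222.156.111.171 AND mask = 222.156.0.0
222.156.160.214 AND mask = 222.156.0.0
Yes, same subnet (222.156.0.0)


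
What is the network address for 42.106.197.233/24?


IP:   00101010.01101010.11000101.11101001
Mask: 11111111.11111111.11111111.00000000
AND operation:
Net:  00101010.01101010.11000101.00000000
Network: 42.106.197.0/24


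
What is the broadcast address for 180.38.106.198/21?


Network: 180.38.104.0/21
Host bits = 11
Set all host bits to 1:
Broadcast: 180.38.111.255


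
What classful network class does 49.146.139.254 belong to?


First octet: 49
Binary: 00110001
0xxxxxxx -> Class A (1-126)
Class A, default mask 255.0.0.0 (/8)


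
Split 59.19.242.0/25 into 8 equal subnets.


New prefix = 25 + 3 = 28
Each subnet has 16 addresses
  59.19.242.0/28
  59.19.242.16/28
  59.19.242.32/28
  59.19.242.48/28
  59.19.242.64/28
  59.19.242.80/28
  59.19.242.96/28
  59.19.242.112/28
Subnets: 59.19.242.0/28, 59.19.242.16/28, 59.19.242.32/28, 59.19.242.48/28, 59.19.242.64/28, 59.19.242.80/28, 59.19.242.96/28, 59.19.242.112/28


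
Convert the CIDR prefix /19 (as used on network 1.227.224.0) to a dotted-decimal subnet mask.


/19 means 19 network bits, 13 host bits
Binary: 11111111111111111110000000000000
Mask: 255.255.224.0


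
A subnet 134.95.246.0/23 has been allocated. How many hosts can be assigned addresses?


Host bits = 32 - 23 = 9
Total addresses = 2^9 = 512
Usable = total - 2 (network and broadcast)
Usable hosts: 510


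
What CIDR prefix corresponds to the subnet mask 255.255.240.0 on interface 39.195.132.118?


Binary: 11111111.11111111.11110000.00000000
Count leading 1s
Prefix: /20


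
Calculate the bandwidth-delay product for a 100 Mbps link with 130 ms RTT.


BDP = bandwidth * RTT
= 100 Mbps * 130 ms
= 100 * 1e6 * 130 / 1000 bits
= 13000000 bits
= 1625000 bytes
= 1586.9141 KB
BDP = 13000000 bits (1625000 bytes)


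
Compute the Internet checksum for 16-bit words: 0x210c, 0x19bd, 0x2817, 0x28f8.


Sum all words (with carry folding):
+ 0x210c = 0x210c
+ 0x19bd = 0x3ac9
+ 0x2817 = 0x62e0
+ 0x28f8 = 0x8bd8
One's complement: ~0x8bd8
Checksum = 0x7427


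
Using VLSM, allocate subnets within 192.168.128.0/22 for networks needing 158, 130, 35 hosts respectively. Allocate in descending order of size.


158 hosts -> /24 (254 usable): 192.168.128.0/24
130 hosts -> /24 (254 usable): 192.168.129.0/24
35 hosts -> /26 (62 usable): 192.168.130.0/26
Allocation: 192.168.128.0/24 (158 hosts, 254 usable); 192.168.129.0/24 (130 hosts, 254 usable); 192.168.130.0/26 (35 hosts, 62 usable)


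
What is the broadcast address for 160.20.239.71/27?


Network: 160.20.239.64/27
Host bits = 5
Set all host bits to 1:
Broadcast: 160.20.239.95


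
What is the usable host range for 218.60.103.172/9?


Network: 218.0.0.0
Broadcast: 218.127.255.255
First usable = network + 1
Last usable = broadcast - 1
Range: 218.0.0.1 to 218.127.255.254


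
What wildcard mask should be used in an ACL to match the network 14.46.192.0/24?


Subnet mask: 255.255.255.0
Wildcard = 255.255.255.255 - subnet mask
255 - 255 = 0
255 - 255 = 0
255 - 255 = 0
255 - 0 = 255
Wildcard: 0.0.0.255


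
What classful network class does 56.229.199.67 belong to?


First octet: 56
Binary: 00111000
0xxxxxxx -> Class A (1-126)
Class A, default mask 255.0.0.0 (/8)


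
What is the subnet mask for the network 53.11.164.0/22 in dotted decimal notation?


/22 means 22 network bits, 10 host bits
Binary: 11111111111111111111110000000000
Mask: 255.255.252.0


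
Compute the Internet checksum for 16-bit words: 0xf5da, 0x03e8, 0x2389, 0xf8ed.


Sum all words (with carry folding):
+ 0xf5da = 0xf5da
+ 0x03e8 = 0xf9c2
+ 0x2389 = 0x1d4c
+ 0xf8ed = 0x163a
One's complement: ~0x163a
Checksum = 0xe9c5


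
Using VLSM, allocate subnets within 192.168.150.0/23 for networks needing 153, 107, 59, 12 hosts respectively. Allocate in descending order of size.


153 hosts -> /24 (254 usable): 192.168.150.0/24
107 hosts -> /25 (126 usable): 192.168.151.0/25
59 hosts -> /26 (62 usable): 192.168.151.128/26
12 hosts -> /28 (14 usable): 192.168.151.192/28
Allocation: 192.168.150.0/24 (153 hosts, 254 usable); 192.168.151.0/25 (107 hosts, 126 usable); 192.168.151.128/26 (59 hosts, 62 usable); 192.168.151.192/28 (12 hosts, 14 usable)


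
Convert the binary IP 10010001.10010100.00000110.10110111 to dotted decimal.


10010001 = 145
10010100 = 148
00000110 = 6
10110111 = 183
IP: 145.148.6.183


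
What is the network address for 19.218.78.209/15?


IP:   00010011.11011010.01001110.11010001
Mask: 11111111.11111110.00000000.00000000
AND operation:
Net:  00010011.11011010.00000000.00000000
Network: 19.218.0.0/15


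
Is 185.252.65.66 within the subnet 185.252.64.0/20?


Subnet network: 185.252.64.0
Test IP AND mask: 185.252.64.0
Yes, 185.252.65.66 is in 185.252.64.0/20


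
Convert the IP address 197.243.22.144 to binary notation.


197 = 11000101
243 = 11110011
22 = 00010110
144 = 10010000
Binary: 11000101.11110011.00010110.10010000


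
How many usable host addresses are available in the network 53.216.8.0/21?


Host bits = 32 - 21 = 11
Total addresses = 2^11 = 2048
Usable = total - 2 (network and broadcast)
Usable hosts: 2046


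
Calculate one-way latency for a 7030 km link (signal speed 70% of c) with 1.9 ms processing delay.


Speed = 0.7 * 3e5 km/s = 210000 km/s
Propagation delay = 7030 / 210000 = 0.0335 s = 33.4762 ms
Processing delay = 1.9 ms
Total one-way latency = 35.3762 ms


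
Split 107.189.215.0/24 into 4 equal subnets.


New prefix = 24 + 2 = 26
Each subnet has 64 addresses
  107.189.215.0/26
  107.189.215.64/26
  107.189.215.128/26
  107.189.215.192/26
Subnets: 107.189.215.0/26, 107.189.215.64/26, 107.189.215.128/26, 107.189.215.192/26


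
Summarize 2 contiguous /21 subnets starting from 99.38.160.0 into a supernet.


Original prefix: /21
Number of subnets: 2 = 2^1
New prefix = 21 - 1 = 20
Supernet: 99.38.160.0/20


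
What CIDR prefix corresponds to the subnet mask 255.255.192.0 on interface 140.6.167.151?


Binary: 11111111.11111111.11000000.00000000
Count leading 1s
Prefix: /18


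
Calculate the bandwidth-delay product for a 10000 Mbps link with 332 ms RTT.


BDP = bandwidth * RTT
= 10000 Mbps * 332 ms
= 10000 * 1e6 * 332 / 1000 bits
= 3320000000 bits
= 415000000 bytes
= 405273.4375 KB
BDP = 3320000000 bits (415000000 bytes)


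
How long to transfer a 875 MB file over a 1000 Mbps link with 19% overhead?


Effective throughput = 1000 * (1 - 19/100) = 810 Mbps
File size in Mb = 875 * 8 = 7000 Mb
Time = 7000 / 810
Time = 8.642 seconds


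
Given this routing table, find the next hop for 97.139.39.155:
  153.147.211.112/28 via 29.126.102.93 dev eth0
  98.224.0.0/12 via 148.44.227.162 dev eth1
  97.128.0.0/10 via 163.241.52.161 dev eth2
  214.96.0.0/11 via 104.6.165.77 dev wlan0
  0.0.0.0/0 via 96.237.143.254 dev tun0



Longest prefix match for 97.139.39.155:
  /28 153.147.211.112: no
  /12 98.224.0.0: no
  /10 97.128.0.0: MATCH
  /11 214.96.0.0: no
  /0 0.0.0.0: MATCH
Selected: next-hop 163.241.52.161 via eth2 (matched /10)


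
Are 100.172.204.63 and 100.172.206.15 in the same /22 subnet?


Mask: 255.255.252.0
100.172.204.63 AND mask = 100.172.204.0
100.172.206.15 AND mask = 100.172.204.0
Yes, same subnet (100.172.204.0)


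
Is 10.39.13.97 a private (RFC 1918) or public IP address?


RFC 1918 private ranges:
  10.0.0.0/8 (10.0.0.0 - 10.255.255.255)
  172.16.0.0/12 (172.16.0.0 - 172.31.255.255)
  192.168.0.0/16 (192.168.0.0 - 192.168.255.255)
Private (in 10.0.0.0/8)


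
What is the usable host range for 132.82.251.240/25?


Network: 132.82.251.128
Broadcast: 132.82.251.255
First usable = network + 1
Last usable = broadcast - 1
Range: 132.82.251.129 to 132.82.251.254


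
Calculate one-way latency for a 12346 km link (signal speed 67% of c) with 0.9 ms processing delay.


Speed = 0.67 * 3e5 km/s = 201000 km/s
Propagation delay = 12346 / 201000 = 0.0614 s = 61.4229 ms
Processing delay = 0.9 ms
Total one-way latency = 62.3229 ms
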